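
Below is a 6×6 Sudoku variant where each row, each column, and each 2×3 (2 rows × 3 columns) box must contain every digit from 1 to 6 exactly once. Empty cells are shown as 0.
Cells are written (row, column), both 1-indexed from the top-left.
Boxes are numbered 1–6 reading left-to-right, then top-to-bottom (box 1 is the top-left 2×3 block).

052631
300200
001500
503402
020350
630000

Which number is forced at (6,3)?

5

Cell (6,3) itself could take any of {4, 5} by direct elimination.
Consider where 5 can go in row 6.
(6,4) is out (column 4 already has a 5).
(6,5) is out (column 5 already has a 5).
(6,6) is out (box 6 already has a 5).
So the only cell in row 6 that can hold 5 is (6,3).
Therefore (6,3) = 5.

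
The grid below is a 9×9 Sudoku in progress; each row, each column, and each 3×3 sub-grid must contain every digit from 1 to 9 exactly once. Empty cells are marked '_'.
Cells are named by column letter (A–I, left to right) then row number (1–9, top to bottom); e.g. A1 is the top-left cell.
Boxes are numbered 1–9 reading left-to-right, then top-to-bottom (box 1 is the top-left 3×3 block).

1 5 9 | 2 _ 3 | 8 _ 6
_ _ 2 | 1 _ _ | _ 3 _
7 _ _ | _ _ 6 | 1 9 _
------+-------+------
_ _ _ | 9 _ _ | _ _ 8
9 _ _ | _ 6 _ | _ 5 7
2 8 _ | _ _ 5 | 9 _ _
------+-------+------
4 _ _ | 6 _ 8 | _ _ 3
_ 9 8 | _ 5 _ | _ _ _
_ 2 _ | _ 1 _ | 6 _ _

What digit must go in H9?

Cell H9 itself could take any of {4, 7, 8} by direct elimination.
Consider where 8 can go in row 9.
A9 is out (box 7 already has a 8).
C9 is out (column C already has a 8).
D9 is out (box 8 already has a 8).
F9 is out (column F already has a 8).
I9 is out (column I already has a 8).
So the only cell in row 9 that can hold 8 is H9.
Therefore H9 = 8.

8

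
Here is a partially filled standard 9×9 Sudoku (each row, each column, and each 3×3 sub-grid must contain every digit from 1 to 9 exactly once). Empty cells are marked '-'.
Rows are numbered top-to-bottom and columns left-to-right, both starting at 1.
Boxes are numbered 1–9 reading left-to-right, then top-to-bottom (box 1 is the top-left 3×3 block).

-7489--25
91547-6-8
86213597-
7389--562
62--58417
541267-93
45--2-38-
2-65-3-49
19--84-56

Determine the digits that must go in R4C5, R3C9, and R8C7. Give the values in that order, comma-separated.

4,4,7

For R4C5:
  Consider where 4 can go in column 5.
  R8C5 is out (row 8 already has a 4).
  So the only cell in column 5 that can hold 4 is R4C5.
  So R4C5 = 4.
For R3C9:
  Row 3 already contains {1, 2, 3, 5, 6, 7, 8, 9}.
  Column 9 already contains {2, 3, 5, 6, 7, 8, 9}.
  Its 3×3 block (box 3) already contains {2, 5, 6, 7, 8, 9}.
  The only value from 1–9 not eliminated is 4, so R3C9 = 4.
For R8C7:
  Consider where 7 can go in row 8.
  R8C2 is out (column 2 already has a 7).
  R8C5 is out (column 5 already has a 7).
  So the only cell in row 8 that can hold 7 is R8C7.
  So R8C7 = 7.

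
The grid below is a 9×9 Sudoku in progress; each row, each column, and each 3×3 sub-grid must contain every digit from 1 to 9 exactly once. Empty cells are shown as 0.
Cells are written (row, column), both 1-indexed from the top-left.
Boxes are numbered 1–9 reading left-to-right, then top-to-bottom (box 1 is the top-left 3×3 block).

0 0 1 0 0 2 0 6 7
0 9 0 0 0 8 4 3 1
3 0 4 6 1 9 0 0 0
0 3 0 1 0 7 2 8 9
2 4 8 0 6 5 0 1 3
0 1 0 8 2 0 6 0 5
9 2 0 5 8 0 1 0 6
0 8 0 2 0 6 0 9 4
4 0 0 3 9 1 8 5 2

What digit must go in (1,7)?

Cell (1,7) itself could take any of {5, 9} by direct elimination.
Consider where 9 can go in box 3.
(3,7) is out (row 3 already has a 9).
(3,8) is out (row 3 already has a 9).
(3,9) is out (row 3 already has a 9).
So the only cell in box 3 that can hold 9 is (1,7).
Therefore (1,7) = 9.

9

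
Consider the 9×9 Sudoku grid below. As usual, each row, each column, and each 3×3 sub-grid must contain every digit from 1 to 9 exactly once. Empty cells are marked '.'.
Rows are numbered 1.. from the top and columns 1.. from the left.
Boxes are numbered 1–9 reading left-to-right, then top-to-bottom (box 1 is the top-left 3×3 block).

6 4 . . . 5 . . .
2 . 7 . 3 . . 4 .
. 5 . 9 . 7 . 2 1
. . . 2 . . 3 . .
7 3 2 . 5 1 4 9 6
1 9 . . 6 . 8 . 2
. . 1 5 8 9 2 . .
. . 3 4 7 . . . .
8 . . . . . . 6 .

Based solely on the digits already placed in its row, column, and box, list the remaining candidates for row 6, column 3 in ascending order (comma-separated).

Row 6 already contains {1, 2, 6, 8, 9}.
Column 3 already contains {1, 2, 3, 7}.
Its 3×3 block (box 4) already contains {1, 2, 3, 7, 9}.
Removing those from 1–9 leaves {4, 5} as the candidates for row 6, column 3.

4,5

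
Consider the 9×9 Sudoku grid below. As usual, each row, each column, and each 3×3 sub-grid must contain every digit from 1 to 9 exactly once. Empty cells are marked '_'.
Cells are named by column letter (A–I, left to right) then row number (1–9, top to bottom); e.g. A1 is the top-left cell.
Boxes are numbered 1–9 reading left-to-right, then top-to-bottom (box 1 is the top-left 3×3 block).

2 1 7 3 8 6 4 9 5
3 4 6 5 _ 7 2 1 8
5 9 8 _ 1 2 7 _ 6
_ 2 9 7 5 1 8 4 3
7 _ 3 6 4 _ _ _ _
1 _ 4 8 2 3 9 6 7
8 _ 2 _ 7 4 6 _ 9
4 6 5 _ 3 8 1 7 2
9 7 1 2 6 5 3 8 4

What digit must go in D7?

Row 7 already contains {2, 4, 6, 7, 8, 9}.
Column D already contains {2, 3, 5, 6, 7, 8}.
Its 3×3 block (box 8) already contains {2, 3, 4, 5, 6, 7, 8}.
The only value from 1–9 not eliminated is 1, so D7 = 1.

1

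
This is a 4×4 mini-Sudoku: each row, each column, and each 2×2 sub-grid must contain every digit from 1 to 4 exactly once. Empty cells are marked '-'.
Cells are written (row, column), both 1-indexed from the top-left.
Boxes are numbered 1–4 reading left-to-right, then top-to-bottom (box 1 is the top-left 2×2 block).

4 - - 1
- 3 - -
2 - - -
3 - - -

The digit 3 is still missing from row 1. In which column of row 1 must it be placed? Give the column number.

3

Consider where 3 can go in row 1.
(1,2) is out (column 2 already has a 3).
So the only cell in row 1 that can hold 3 is (1,3).
That is column 3.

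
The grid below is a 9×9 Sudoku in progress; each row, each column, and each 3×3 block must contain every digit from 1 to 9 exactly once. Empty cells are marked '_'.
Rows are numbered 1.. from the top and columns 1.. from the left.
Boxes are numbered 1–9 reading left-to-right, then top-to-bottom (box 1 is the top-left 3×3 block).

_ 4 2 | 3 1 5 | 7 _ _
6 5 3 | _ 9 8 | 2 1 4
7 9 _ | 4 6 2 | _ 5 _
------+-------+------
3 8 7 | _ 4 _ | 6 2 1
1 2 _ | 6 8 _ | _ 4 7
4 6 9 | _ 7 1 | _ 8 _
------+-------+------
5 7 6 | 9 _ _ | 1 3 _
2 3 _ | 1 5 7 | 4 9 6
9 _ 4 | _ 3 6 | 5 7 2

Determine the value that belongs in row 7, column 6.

Row 7 already contains {1, 3, 5, 6, 7, 9}.
Column 6 already contains {1, 2, 5, 6, 7, 8}.
Its 3×3 block (box 8) already contains {1, 3, 5, 6, 7, 9}.
The only value from 1–9 not eliminated is 4, so row 7, column 6 = 4.

4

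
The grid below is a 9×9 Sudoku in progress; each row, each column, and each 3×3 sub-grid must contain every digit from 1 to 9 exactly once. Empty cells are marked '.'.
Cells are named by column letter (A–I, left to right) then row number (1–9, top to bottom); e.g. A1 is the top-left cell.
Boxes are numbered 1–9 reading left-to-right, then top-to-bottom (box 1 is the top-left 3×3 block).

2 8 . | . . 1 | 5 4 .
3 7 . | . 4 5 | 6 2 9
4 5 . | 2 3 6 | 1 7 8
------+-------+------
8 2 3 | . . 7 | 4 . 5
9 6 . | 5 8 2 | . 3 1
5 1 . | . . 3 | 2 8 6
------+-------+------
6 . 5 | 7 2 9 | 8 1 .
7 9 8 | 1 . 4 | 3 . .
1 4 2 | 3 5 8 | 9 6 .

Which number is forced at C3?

Row 3 already contains {1, 2, 3, 4, 5, 6, 7, 8}.
Column C already contains {2, 3, 5, 8}.
Its 3×3 block (box 1) already contains {2, 3, 4, 5, 7, 8}.
The only value from 1–9 not eliminated is 9, so C3 = 9.

9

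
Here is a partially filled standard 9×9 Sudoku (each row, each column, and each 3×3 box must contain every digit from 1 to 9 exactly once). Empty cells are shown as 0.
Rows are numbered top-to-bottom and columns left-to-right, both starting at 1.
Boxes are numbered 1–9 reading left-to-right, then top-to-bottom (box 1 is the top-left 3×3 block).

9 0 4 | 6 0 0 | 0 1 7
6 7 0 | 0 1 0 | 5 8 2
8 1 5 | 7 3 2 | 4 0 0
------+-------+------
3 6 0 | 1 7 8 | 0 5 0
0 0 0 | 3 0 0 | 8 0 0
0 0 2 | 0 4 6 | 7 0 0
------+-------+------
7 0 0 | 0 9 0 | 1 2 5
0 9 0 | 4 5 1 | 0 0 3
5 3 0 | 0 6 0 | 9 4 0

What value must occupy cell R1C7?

3

Row 1 already contains {1, 4, 6, 7, 9}.
Column 7 already contains {1, 4, 5, 7, 8, 9}.
Its 3×3 block (box 3) already contains {1, 2, 4, 5, 7, 8}.
The only value from 1–9 not eliminated is 3, so R1C7 = 3.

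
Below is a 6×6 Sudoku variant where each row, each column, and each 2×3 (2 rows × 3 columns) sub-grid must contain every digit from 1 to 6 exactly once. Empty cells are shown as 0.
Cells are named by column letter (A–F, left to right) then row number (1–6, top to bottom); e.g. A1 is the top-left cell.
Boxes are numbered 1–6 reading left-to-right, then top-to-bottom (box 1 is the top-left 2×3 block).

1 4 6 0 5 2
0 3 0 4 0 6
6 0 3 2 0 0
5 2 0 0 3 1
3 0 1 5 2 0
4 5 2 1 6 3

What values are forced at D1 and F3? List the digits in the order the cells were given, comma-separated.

3,5

For D1:
  Row 1 already contains {1, 2, 4, 5, 6}.
  Column D already contains {1, 2, 4, 5}.
  Its 2×3 block (box 2) already contains {2, 4, 5, 6}.
  The only value from 1–6 not eliminated is 3, so D1 = 3.
For F3:
  Consider where 5 can go in row 3.
  B3 is out (column B already has a 5).
  E3 is out (column E already has a 5).
  So the only cell in row 3 that can hold 5 is F3.
  So F3 = 5.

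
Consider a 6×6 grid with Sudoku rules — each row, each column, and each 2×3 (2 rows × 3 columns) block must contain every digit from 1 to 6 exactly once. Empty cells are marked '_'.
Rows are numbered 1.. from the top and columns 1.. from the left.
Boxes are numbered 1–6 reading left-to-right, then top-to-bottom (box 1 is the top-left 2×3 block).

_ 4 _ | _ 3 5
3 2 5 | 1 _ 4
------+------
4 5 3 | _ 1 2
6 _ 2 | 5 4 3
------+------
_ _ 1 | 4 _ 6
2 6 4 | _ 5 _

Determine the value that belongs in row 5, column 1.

5

Row 5 already contains {1, 4, 6}.
Column 1 already contains {2, 3, 4, 6}.
Its 2×3 block (box 5) already contains {1, 2, 4, 6}.
The only value from 1–6 not eliminated is 5, so row 5, column 1 = 5.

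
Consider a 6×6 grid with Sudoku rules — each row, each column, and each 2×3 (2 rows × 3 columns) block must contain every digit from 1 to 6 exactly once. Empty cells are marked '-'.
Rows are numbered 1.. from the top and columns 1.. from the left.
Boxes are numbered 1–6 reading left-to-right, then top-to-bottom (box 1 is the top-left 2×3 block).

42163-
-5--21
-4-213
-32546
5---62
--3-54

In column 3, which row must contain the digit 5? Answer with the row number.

3

Consider where 5 can go in column 3.
row 2, column 3 is out (row 2 already has a 5).
row 5, column 3 is out (row 5 already has a 5).
So the only cell in column 3 that can hold 5 is row 3, column 3.
That is row 3.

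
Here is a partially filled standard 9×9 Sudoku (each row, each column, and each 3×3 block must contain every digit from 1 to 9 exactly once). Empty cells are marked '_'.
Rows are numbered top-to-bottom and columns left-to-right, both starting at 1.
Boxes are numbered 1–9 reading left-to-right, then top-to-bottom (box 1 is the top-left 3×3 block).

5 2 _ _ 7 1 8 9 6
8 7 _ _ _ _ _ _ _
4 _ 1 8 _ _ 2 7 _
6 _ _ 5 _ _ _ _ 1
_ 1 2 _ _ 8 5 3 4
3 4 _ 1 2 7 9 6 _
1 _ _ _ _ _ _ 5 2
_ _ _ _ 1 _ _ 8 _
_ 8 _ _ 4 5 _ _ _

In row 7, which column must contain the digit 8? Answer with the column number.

Consider where 8 can go in row 7.
R7C2 is out (column 2 already has a 8).
R7C3 is out (box 7 already has a 8).
R7C4 is out (column 4 already has a 8).
R7C6 is out (column 6 already has a 8).
R7C7 is out (column 7 already has a 8).
So the only cell in row 7 that can hold 8 is R7C5.
That is column 5.

5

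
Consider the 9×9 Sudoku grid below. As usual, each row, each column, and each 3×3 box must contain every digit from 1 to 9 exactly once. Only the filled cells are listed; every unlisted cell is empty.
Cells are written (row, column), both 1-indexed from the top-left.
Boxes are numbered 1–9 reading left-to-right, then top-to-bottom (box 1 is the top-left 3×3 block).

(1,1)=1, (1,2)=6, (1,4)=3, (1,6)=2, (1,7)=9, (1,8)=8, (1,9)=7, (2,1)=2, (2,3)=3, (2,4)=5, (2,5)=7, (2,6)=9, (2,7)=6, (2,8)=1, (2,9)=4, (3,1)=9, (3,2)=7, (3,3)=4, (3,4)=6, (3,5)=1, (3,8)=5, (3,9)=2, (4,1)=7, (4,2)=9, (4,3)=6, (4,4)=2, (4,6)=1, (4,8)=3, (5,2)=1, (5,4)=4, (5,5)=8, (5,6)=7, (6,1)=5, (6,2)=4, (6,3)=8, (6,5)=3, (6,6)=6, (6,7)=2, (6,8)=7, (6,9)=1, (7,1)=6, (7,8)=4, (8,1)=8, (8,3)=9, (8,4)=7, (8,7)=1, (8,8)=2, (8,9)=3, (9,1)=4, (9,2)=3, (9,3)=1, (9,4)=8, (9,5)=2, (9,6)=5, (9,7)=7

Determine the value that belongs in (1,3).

5

Row 1 already contains {1, 2, 3, 6, 7, 8, 9}.
Column 3 already contains {1, 3, 4, 6, 8, 9}.
Its 3×3 block (box 1) already contains {1, 2, 3, 4, 6, 7, 9}.
The only value from 1–9 not eliminated is 5, so (1,3) = 5.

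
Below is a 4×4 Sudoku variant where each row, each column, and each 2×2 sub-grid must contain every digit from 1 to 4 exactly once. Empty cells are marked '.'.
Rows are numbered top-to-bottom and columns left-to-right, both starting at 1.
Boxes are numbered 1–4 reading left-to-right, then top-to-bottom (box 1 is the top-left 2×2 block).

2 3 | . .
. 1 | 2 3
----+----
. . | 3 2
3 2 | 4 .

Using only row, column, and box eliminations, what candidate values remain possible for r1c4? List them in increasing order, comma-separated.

Row 1 already contains {2, 3}.
Column 4 already contains {2, 3}.
Its 2×2 block (box 2) already contains {2, 3}.
Removing those from 1–4 leaves {1, 4} as the candidates for r1c4.

1,4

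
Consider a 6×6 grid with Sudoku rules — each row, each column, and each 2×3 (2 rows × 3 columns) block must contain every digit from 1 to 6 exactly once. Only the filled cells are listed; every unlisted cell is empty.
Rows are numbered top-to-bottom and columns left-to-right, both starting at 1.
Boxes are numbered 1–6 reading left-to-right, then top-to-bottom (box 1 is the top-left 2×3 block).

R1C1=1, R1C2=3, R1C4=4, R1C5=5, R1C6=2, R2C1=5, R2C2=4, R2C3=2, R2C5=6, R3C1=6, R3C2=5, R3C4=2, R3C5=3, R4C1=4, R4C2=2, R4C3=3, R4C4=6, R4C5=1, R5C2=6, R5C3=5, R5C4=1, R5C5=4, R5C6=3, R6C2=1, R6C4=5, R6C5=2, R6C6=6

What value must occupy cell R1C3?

Row 1 already contains {1, 2, 3, 4, 5}.
Column 3 already contains {2, 3, 5}.
Its 2×3 block (box 1) already contains {1, 2, 3, 4, 5}.
The only value from 1–6 not eliminated is 6, so R1C3 = 6.

6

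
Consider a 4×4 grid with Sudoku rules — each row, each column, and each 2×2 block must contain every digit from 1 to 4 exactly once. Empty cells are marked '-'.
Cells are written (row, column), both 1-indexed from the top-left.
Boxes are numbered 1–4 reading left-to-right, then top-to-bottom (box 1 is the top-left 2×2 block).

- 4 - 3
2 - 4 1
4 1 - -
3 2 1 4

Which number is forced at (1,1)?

Row 1 already contains {3, 4}.
Column 1 already contains {2, 3, 4}.
Its 2×2 block (box 1) already contains {2, 4}.
The only value from 1–4 not eliminated is 1, so (1,1) = 1.

1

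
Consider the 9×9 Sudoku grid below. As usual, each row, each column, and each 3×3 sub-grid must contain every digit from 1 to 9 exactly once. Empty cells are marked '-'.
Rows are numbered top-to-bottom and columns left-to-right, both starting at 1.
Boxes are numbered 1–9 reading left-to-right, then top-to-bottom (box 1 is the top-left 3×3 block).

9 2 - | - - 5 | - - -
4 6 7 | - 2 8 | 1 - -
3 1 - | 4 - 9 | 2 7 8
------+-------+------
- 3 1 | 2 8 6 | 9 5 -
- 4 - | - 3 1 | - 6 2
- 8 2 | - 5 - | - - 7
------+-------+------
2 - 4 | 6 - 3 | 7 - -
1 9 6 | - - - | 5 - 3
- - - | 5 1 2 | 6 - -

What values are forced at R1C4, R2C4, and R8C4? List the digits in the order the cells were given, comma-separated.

For R1C4:
  Consider where 1 can go in row 1.
  R1C3 is out (column 3 already has a 1).
  R1C5 is out (column 5 already has a 1).
  R1C7 is out (column 7 already has a 1).
  R1C8 is out (box 3 already has a 1).
  R1C9 is out (box 3 already has a 1).
  So the only cell in row 1 that can hold 1 is R1C4.
  So R1C4 = 1.
For R2C4:
  Row 2 already contains {1, 2, 4, 6, 7, 8}.
  Column 4 already contains {2, 4, 5, 6}.
  Its 3×3 block (box 2) already contains {2, 4, 5, 8, 9}.
  The only value from 1–9 not eliminated is 3, so R2C4 = 3.
For R8C4:
  Consider where 8 can go in column 4.
  R1C4 is out (box 2 already has a 8).
  R2C4 is out (row 2 already has a 8).
  R5C4 is out (box 5 already has a 8).
  R6C4 is out (row 6 already has a 8).
  So the only cell in column 4 that can hold 8 is R8C4.
  So R8C4 = 8.

1,3,8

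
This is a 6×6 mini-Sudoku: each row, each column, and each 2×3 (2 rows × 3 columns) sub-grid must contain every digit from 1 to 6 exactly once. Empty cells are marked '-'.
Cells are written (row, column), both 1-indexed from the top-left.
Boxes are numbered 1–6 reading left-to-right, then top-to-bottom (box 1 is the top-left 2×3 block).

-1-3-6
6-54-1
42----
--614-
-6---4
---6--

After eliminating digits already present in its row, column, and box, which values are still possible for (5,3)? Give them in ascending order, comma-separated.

Row 5 already contains {4, 6}.
Column 3 already contains {5, 6}.
Its 2×3 block (box 5) already contains {6}.
Removing those from 1–6 leaves {1, 2, 3} as the candidates for (5,3).

1,2,3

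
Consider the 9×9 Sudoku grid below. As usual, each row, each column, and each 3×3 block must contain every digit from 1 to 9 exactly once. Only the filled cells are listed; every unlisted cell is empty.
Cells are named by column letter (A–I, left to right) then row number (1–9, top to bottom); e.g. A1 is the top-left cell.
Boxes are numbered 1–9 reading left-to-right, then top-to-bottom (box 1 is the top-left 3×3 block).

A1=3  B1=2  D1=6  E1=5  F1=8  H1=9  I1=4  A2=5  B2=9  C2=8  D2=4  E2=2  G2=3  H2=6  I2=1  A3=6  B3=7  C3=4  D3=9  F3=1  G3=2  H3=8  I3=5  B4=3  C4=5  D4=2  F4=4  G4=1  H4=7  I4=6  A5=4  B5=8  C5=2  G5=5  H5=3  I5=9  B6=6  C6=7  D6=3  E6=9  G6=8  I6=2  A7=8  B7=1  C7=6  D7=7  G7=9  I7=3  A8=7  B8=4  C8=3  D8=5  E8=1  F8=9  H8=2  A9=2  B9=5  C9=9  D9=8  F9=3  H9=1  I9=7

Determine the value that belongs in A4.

9

Row 4 already contains {1, 2, 3, 4, 5, 6, 7}.
Column A already contains {2, 3, 4, 5, 6, 7, 8}.
Its 3×3 block (box 4) already contains {2, 3, 4, 5, 6, 7, 8}.
The only value from 1–9 not eliminated is 9, so A4 = 9.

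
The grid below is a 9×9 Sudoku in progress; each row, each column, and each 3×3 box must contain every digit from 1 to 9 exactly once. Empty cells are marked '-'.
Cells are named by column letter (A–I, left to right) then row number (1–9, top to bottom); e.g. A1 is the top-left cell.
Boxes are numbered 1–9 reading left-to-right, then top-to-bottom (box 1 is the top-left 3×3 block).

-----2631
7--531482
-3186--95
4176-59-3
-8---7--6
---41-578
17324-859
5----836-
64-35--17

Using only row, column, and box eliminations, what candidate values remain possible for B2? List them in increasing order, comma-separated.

6,9

Row 2 already contains {1, 2, 3, 4, 5, 7, 8}.
Column B already contains {1, 3, 4, 7, 8}.
Its 3×3 block (box 1) already contains {1, 3, 7}.
Removing those from 1–9 leaves {6, 9} as the candidates for B2.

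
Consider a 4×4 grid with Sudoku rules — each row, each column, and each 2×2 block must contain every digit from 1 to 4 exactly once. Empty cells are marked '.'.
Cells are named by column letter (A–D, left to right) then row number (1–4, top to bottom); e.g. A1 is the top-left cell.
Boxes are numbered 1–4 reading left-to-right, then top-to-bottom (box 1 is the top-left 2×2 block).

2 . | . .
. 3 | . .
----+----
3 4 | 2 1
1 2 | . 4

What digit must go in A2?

Row 2 already contains {3}.
Column A already contains {1, 2, 3}.
Its 2×2 block (box 1) already contains {2, 3}.
The only value from 1–4 not eliminated is 4, so A2 = 4.

4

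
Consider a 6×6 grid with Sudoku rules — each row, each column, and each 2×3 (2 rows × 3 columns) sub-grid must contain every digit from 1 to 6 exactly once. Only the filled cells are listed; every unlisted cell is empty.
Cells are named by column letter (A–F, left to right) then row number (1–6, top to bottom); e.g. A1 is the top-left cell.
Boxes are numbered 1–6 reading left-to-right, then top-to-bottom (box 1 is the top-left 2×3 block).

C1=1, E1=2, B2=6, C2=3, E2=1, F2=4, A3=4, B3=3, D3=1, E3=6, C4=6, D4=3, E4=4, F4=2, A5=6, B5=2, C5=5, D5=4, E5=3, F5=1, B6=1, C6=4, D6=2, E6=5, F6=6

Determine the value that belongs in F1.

3

Cell F1 itself could take any of {3, 5} by direct elimination.
Consider where 3 can go in box 2.
D1 is out (column D already has a 3).
D2 is out (row 2 already has a 3).
So the only cell in box 2 that can hold 3 is F1.
Therefore F1 = 3.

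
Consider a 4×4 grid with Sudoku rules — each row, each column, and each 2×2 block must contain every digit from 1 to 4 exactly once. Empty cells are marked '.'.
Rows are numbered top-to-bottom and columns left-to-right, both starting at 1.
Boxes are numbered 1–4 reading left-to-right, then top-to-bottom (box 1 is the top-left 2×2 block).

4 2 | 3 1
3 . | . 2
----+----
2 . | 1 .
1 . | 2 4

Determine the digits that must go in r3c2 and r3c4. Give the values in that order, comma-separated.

For r3c2:
  Consider where 4 can go in box 3.
  r4c2 is out (row 4 already has a 4).
  So the only cell in box 3 that can hold 4 is r3c2.
  So r3c2 = 4.
For r3c4:
  Row 3 already contains {1, 2}.
  Column 4 already contains {1, 2, 4}.
  Its 2×2 block (box 4) already contains {1, 2, 4}.
  The only value from 1–4 not eliminated is 3, so r3c4 = 3.

4,3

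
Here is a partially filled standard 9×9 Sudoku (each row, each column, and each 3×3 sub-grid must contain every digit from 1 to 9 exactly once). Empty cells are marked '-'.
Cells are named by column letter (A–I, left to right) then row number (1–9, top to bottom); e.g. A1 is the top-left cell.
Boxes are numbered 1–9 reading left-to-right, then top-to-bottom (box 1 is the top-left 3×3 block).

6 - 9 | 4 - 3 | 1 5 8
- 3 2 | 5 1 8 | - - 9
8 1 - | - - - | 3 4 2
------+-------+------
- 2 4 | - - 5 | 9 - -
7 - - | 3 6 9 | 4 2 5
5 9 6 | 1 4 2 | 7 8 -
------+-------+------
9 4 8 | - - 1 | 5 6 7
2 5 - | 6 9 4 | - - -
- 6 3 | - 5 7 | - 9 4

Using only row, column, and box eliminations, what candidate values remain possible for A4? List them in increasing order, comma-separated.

1,3

Row 4 already contains {2, 4, 5, 9}.
Column A already contains {2, 5, 6, 7, 8, 9}.
Its 3×3 block (box 4) already contains {2, 4, 5, 6, 7, 9}.
Removing those from 1–9 leaves {1, 3} as the candidates for A4.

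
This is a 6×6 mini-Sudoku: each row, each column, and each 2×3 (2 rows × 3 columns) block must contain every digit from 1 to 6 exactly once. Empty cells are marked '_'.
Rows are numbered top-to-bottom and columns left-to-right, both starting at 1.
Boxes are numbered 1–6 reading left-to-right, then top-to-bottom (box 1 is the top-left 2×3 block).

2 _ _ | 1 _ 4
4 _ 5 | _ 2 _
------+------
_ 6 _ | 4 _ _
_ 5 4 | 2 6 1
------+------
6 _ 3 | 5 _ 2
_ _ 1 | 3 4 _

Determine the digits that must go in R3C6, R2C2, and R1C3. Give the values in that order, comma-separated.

5,1,6

For R3C6:
  Consider where 5 can go in column 6.
  R2C6 is out (row 2 already has a 5).
  R6C6 is out (box 6 already has a 5).
  So the only cell in column 6 that can hold 5 is R3C6.
  So R3C6 = 5.
For R2C2:
  Consider where 1 can go in column 2.
  R1C2 is out (row 1 already has a 1).
  R5C2 is out (box 5 already has a 1).
  R6C2 is out (row 6 already has a 1).
  So the only cell in column 2 that can hold 1 is R2C2.
  So R2C2 = 1.
For R1C3:
  Row 1 already contains {1, 2, 4}.
  Column 3 already contains {1, 3, 4, 5}.
  Its 2×3 block (box 1) already contains {2, 4, 5}.
  The only value from 1–6 not eliminated is 6, so R1C3 = 6.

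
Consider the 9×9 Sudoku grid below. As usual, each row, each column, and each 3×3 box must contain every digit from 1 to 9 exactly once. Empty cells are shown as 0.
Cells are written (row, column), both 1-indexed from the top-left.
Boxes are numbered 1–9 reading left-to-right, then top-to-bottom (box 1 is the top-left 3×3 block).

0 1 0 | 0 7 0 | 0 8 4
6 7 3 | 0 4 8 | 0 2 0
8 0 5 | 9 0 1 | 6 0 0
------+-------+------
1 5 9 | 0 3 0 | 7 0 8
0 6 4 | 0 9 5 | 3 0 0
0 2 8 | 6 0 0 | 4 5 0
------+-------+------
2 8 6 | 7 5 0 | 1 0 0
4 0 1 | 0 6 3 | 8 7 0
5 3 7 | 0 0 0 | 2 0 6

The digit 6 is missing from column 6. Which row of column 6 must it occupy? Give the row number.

1

Consider where 6 can go in column 6.
(4,6) is out (box 5 already has a 6).
(6,6) is out (row 6 already has a 6).
(7,6) is out (row 7 already has a 6).
(9,6) is out (row 9 already has a 6).
So the only cell in column 6 that can hold 6 is (1,6).
That is row 1.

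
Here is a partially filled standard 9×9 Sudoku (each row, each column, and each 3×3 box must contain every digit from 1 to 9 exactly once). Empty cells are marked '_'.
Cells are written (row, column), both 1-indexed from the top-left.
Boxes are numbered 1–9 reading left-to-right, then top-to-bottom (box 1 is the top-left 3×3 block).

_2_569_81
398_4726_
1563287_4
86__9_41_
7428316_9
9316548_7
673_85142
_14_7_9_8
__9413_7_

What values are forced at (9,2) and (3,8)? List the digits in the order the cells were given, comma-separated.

8,9

For (9,2):
  Row 9 already contains {1, 3, 4, 7, 9}.
  Column 2 already contains {1, 2, 3, 4, 5, 6, 7, 9}.
  Its 3×3 block (box 7) already contains {1, 3, 4, 6, 7, 9}.
  The only value from 1–9 not eliminated is 8, so (9,2) = 8.
For (3,8):
  Row 3 already contains {1, 2, 3, 4, 5, 6, 7, 8}.
  Column 8 already contains {1, 4, 6, 7, 8}.
  Its 3×3 block (box 3) already contains {1, 2, 4, 6, 7, 8}.
  The only value from 1–9 not eliminated is 9, so (3,8) = 9.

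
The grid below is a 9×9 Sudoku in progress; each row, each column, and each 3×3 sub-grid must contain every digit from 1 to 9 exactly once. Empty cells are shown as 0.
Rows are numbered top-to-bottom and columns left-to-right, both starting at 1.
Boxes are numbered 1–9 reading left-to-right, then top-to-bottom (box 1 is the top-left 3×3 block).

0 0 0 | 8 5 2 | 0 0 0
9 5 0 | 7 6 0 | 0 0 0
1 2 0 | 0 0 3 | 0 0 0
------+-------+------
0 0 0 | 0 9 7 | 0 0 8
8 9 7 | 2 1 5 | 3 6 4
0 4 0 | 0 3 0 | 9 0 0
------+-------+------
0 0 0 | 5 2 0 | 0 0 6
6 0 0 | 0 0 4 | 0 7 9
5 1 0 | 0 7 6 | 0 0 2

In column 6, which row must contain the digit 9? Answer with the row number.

Consider where 9 can go in column 6.
r2c6 is out (row 2 already has a 9).
r6c6 is out (row 6 already has a 9).
So the only cell in column 6 that can hold 9 is r7c6.
That is row 7.

7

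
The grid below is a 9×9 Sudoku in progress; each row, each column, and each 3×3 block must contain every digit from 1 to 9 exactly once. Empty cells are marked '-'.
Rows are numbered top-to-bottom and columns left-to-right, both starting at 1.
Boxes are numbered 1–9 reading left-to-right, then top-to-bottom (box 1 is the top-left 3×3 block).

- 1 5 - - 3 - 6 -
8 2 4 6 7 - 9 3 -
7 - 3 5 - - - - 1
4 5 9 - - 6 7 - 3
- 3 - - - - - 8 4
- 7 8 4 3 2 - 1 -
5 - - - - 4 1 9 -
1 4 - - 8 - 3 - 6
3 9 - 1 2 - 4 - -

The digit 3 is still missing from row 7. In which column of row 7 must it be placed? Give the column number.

Consider where 3 can go in row 7.
r7c2 is out (column 2 already has a 3).
r7c3 is out (column 3 already has a 3).
r7c5 is out (column 5 already has a 3).
r7c9 is out (column 9 already has a 3).
So the only cell in row 7 that can hold 3 is r7c4.
That is column 4.

4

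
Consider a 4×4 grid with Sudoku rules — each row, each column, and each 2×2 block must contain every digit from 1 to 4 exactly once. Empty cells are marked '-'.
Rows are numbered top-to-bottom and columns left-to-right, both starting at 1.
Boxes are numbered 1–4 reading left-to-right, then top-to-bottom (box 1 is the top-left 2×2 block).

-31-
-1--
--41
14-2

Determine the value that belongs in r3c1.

Cell r3c1 itself could take any of {2, 3} by direct elimination.
Consider where 3 can go in row 3.
r3c2 is out (column 2 already has a 3).
So the only cell in row 3 that can hold 3 is r3c1.
Therefore r3c1 = 3.

3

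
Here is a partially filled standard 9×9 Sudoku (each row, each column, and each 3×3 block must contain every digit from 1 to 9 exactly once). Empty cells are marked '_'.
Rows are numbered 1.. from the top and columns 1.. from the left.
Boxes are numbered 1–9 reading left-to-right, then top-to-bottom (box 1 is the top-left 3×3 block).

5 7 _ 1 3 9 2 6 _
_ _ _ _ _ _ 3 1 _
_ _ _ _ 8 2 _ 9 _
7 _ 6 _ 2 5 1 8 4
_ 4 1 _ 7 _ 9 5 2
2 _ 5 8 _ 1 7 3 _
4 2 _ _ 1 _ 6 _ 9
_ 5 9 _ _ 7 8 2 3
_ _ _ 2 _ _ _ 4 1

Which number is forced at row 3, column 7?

Cell row 3, column 7 itself could take any of {4, 5} by direct elimination.
Consider where 4 can go in box 3.
row 1, column 9 is out (column 9 already has a 4).
row 2, column 9 is out (column 9 already has a 4).
row 3, column 9 is out (column 9 already has a 4).
So the only cell in box 3 that can hold 4 is row 3, column 7.
Therefore row 3, column 7 = 4.

4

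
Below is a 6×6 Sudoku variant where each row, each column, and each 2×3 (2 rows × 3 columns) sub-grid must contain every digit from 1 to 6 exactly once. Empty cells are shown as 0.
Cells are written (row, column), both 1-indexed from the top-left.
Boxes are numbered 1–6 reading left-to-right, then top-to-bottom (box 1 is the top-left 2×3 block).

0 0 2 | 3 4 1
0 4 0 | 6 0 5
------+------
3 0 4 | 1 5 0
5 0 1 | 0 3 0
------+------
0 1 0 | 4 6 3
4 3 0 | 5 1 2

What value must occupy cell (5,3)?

Row 5 already contains {1, 3, 4, 6}.
Column 3 already contains {1, 2, 4}.
Its 2×3 block (box 5) already contains {1, 3, 4}.
The only value from 1–6 not eliminated is 5, so (5,3) = 5.

5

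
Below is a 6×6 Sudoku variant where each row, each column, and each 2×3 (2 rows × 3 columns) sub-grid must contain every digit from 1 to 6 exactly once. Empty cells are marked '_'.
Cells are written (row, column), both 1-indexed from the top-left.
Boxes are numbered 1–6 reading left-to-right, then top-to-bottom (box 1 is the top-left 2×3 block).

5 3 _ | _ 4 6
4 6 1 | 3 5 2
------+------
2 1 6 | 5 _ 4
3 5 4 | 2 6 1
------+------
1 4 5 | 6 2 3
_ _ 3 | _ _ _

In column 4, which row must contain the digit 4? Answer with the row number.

6

Consider where 4 can go in column 4.
(1,4) is out (row 1 already has a 4).
So the only cell in column 4 that can hold 4 is (6,4).
That is row 6.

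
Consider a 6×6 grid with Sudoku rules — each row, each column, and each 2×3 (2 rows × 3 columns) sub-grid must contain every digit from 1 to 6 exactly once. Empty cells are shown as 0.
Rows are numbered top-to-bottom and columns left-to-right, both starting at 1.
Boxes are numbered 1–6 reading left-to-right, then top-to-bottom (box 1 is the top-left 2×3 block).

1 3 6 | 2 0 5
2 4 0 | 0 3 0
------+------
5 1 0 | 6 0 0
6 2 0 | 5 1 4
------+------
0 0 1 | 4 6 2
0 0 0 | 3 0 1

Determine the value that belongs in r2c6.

6

Row 2 already contains {2, 3, 4}.
Column 6 already contains {1, 2, 4, 5}.
Its 2×3 block (box 2) already contains {2, 3, 5}.
The only value from 1–6 not eliminated is 6, so r2c6 = 6.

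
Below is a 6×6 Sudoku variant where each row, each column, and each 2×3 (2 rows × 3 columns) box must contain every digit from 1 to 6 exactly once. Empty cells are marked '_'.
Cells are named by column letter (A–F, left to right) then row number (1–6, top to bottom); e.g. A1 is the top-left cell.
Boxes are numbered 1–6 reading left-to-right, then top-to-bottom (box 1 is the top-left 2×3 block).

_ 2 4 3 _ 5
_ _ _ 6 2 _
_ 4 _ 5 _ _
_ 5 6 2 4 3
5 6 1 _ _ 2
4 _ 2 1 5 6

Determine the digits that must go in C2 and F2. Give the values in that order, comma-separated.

5,4

For C2:
  Consider where 5 can go in row 2.
  A2 is out (column A already has a 5).
  B2 is out (column B already has a 5).
  F2 is out (column F already has a 5).
  So the only cell in row 2 that can hold 5 is C2.
  So C2 = 5.
For F2:
  Consider where 4 can go in box 2.
  E1 is out (row 1 already has a 4).
  So the only cell in box 2 that can hold 4 is F2.
  So F2 = 4.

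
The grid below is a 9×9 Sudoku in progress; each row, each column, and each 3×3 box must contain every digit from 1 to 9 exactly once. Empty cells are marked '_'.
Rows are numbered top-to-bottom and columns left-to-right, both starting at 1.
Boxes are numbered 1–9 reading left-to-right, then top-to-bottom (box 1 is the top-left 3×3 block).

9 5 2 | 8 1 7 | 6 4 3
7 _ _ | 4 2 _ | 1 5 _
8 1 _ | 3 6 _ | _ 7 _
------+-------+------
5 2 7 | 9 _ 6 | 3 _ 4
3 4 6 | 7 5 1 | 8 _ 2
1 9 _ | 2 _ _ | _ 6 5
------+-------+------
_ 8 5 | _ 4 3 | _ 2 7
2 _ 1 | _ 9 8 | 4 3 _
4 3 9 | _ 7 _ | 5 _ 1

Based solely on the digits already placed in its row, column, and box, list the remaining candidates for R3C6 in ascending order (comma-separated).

Row 3 already contains {1, 3, 6, 7, 8}.
Column 6 already contains {1, 3, 6, 7, 8}.
Its 3×3 block (box 2) already contains {1, 2, 3, 4, 6, 7, 8}.
Removing those from 1–9 leaves {5, 9} as the candidates for R3C6.

5,9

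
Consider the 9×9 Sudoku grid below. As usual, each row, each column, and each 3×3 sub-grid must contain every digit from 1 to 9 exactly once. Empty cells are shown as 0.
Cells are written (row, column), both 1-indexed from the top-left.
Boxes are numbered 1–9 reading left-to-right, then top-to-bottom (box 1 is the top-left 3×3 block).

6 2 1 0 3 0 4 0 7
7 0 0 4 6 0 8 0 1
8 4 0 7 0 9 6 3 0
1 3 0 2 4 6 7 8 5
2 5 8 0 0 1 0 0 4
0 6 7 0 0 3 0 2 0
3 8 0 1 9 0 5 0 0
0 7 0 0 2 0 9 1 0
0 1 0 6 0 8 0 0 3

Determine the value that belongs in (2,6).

2

Cell (2,6) itself could take any of {2, 5} by direct elimination.
Consider where 2 can go in column 6.
(1,6) is out (row 1 already has a 2).
(7,6) is out (box 8 already has a 2).
(8,6) is out (row 8 already has a 2).
So the only cell in column 6 that can hold 2 is (2,6).
Therefore (2,6) = 2.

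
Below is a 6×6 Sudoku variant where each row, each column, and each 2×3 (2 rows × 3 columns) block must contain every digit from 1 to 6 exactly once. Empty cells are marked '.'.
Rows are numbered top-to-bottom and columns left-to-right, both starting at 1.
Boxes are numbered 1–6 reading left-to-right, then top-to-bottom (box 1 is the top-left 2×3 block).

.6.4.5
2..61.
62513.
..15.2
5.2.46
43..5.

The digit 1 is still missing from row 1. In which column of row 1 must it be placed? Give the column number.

1

Consider where 1 can go in row 1.
R1C3 is out (column 3 already has a 1).
R1C5 is out (column 5 already has a 1).
So the only cell in row 1 that can hold 1 is R1C1.
That is column 1.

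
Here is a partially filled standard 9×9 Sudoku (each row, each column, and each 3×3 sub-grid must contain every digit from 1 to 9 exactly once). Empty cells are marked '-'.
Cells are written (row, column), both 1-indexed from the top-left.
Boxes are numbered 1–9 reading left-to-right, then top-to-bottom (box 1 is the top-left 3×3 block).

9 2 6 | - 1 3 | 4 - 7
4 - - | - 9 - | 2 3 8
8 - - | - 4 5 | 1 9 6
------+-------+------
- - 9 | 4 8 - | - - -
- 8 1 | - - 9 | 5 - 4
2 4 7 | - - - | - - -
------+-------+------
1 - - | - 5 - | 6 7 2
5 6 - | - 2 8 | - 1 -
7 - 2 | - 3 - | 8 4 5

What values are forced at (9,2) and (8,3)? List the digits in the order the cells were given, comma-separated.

9,4

For (9,2):
  Row 9 already contains {2, 3, 4, 5, 7, 8}.
  Column 2 already contains {2, 4, 6, 8}.
  Its 3×3 block (box 7) already contains {1, 2, 5, 6, 7}.
  The only value from 1–9 not eliminated is 9, so (9,2) = 9.
For (8,3):
  Consider where 4 can go in row 8.
  (8,4) is out (column 4 already has a 4).
  (8,7) is out (column 7 already has a 4).
  (8,9) is out (column 9 already has a 4).
  So the only cell in row 8 that can hold 4 is (8,3).
  So (8,3) = 4.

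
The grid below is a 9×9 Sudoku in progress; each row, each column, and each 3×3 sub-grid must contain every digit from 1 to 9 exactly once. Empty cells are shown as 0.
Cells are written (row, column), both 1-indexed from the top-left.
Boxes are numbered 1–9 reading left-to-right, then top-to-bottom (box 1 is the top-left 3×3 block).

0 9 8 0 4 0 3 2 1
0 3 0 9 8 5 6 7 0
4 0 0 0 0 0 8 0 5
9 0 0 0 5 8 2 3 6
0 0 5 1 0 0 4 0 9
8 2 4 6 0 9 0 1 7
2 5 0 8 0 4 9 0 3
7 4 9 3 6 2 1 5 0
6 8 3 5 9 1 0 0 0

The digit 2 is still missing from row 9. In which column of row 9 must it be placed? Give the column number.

9

Consider where 2 can go in row 9.
(9,7) is out (column 7 already has a 2).
(9,8) is out (column 8 already has a 2).
So the only cell in row 9 that can hold 2 is (9,9).
That is column 9.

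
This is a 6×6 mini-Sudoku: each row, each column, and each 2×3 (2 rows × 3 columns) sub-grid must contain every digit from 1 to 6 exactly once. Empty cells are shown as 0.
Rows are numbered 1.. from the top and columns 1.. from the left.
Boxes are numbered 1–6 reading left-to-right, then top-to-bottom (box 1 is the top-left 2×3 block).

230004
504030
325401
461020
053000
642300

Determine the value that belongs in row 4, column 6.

3

Cell row 4, column 6 itself could take any of {3, 5} by direct elimination.
Consider where 3 can go in box 4.
row 3, column 5 is out (row 3 already has a 3).
row 4, column 4 is out (column 4 already has a 3).
So the only cell in box 4 that can hold 3 is row 4, column 6.
Therefore row 4, column 6 = 3.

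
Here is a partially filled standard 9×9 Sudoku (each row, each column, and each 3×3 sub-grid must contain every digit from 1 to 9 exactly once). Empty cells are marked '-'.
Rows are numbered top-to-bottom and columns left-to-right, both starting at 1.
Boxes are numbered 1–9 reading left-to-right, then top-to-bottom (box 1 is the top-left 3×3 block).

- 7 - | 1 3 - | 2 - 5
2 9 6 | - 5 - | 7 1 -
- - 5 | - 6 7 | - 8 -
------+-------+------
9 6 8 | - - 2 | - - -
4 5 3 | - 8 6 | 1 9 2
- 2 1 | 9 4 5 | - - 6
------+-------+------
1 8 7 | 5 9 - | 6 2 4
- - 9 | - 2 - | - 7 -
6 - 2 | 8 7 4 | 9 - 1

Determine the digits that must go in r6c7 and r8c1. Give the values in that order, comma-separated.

8,5

For r6c7:
  Consider where 8 can go in row 6.
  r6c1 is out (box 4 already has a 8).
  r6c8 is out (column 8 already has a 8).
  So the only cell in row 6 that can hold 8 is r6c7.
  So r6c7 = 8.
For r8c1:
  Consider where 5 can go in column 1.
  r1c1 is out (row 1 already has a 5).
  r3c1 is out (row 3 already has a 5).
  r6c1 is out (row 6 already has a 5).
  So the only cell in column 1 that can hold 5 is r8c1.
  So r8c1 = 5.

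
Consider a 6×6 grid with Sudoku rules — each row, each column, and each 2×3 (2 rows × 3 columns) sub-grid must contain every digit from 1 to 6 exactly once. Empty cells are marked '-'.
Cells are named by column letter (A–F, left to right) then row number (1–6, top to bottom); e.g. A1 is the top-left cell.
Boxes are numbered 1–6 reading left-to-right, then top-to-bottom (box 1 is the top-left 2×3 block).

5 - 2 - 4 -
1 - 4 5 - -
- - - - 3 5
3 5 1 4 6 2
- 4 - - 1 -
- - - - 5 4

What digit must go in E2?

2

Row 2 already contains {1, 4, 5}.
Column E already contains {1, 3, 4, 5, 6}.
Its 2×3 block (box 2) already contains {4, 5}.
The only value from 1–6 not eliminated is 2, so E2 = 2.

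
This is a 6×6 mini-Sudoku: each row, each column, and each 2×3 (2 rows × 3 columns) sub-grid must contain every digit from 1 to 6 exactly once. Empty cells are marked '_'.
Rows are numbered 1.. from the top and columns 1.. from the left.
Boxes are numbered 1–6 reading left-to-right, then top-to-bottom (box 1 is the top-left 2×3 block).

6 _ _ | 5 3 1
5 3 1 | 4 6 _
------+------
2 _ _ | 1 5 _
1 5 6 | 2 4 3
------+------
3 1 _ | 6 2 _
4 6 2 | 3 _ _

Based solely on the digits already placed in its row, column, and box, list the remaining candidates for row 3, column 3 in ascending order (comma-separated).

3,4

Row 3 already contains {1, 2, 5}.
Column 3 already contains {1, 2, 6}.
Its 2×3 block (box 3) already contains {1, 2, 5, 6}.
Removing those from 1–6 leaves {3, 4} as the candidates for row 3, column 3.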